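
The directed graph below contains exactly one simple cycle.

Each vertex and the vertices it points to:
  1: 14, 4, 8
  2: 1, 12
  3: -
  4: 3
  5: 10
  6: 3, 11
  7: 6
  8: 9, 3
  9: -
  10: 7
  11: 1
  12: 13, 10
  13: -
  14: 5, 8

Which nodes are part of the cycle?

1, 5, 6, 7, 10, 11, 14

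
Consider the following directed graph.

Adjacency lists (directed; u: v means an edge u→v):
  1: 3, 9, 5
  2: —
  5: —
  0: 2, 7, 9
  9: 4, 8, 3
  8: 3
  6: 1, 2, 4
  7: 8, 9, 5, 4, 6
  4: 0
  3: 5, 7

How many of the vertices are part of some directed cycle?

8

A vertex is on a directed cycle iff it belongs to a strongly connected component of size ≥ 2 (or has a self-loop).
The vertices on cycles are {0, 1, 3, 4, 6, 7, 8, 9} — 8 in total.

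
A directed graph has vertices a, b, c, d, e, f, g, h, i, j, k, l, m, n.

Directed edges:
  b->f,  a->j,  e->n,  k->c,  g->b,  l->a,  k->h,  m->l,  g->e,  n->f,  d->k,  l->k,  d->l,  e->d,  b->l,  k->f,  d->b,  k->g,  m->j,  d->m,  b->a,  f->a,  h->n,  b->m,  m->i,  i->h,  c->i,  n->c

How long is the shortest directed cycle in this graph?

For each vertex v, BFS finds the shortest path from v back to v.
The shortest such closed walk is g → e → d → k → g, length 4.

4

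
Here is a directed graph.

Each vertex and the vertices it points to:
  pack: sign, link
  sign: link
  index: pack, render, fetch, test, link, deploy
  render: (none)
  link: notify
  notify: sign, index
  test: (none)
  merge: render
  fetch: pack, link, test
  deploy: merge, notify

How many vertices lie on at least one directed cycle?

7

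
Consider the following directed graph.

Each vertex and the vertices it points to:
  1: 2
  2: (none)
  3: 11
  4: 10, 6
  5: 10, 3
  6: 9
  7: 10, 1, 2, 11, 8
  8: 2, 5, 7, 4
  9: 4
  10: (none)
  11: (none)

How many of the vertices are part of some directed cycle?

5

A vertex is on a directed cycle iff it belongs to a strongly connected component of size ≥ 2 (or has a self-loop).
The vertices on cycles are {4, 6, 7, 8, 9} — 5 in total.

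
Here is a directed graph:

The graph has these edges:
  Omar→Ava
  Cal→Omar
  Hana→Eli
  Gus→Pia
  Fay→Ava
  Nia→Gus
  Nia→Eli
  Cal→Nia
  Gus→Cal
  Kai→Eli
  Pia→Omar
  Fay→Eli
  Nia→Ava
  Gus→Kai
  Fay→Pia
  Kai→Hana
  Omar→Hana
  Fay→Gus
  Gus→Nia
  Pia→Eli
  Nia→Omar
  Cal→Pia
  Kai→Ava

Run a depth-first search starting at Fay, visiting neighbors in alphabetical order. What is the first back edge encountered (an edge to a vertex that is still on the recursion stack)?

DFS from Fay (visiting neighbors in alphabetical order); mark gray on enter, black on exit:
Fay gray
  Ava gray
  Ava black
  Eli gray
  Eli black
  Gus gray
    Cal gray
      Nia gray
        Nia→Ava: Ava black — skip
        Nia→Eli: Eli black — skip
        Nia→Gus: Gus is gray → back edge
First back edge: Nia → Gus.

Nia→Gus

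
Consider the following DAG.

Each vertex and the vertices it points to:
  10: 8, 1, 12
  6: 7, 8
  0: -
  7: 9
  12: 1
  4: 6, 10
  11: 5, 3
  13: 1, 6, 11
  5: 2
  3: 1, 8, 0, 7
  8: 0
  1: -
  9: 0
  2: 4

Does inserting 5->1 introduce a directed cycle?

No

Adding 5→1 creates a cycle iff 1 can already reach 5.
Explore from 1: no path reaches 5. The graph stays acyclic.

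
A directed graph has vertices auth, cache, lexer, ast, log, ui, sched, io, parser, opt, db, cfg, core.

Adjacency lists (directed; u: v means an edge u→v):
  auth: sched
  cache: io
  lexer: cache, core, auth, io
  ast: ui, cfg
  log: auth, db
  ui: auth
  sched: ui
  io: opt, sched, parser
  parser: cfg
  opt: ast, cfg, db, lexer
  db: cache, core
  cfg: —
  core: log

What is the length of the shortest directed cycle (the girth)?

3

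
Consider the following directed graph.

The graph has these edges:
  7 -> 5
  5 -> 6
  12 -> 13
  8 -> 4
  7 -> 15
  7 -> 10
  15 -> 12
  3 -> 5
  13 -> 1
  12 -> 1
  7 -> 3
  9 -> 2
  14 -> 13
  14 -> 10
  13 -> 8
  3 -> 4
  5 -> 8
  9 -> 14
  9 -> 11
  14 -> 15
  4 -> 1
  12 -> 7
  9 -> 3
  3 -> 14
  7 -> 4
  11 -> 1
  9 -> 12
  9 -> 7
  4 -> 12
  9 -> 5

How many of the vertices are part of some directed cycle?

9

A vertex is on a directed cycle iff it belongs to a strongly connected component of size ≥ 2 (or has a self-loop).
The vertices on cycles are {3, 4, 5, 7, 8, 12, 13, 14, 15} — 9 in total.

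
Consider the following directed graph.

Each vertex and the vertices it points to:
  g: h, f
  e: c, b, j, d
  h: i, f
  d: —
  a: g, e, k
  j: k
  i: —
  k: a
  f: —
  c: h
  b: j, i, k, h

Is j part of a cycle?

j is on a cycle iff j can reach itself via ≥1 edge.
j → k → a → e → j — yes.

Yes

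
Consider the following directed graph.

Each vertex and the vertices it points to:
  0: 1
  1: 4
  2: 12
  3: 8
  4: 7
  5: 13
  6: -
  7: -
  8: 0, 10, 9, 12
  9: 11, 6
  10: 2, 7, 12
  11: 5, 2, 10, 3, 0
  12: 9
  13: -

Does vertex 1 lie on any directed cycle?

1 lies on a cycle iff there is a path from 1 back to itself.
Exploring from 1, it never reaches itself; equivalently, its strongly connected component is a singleton.

No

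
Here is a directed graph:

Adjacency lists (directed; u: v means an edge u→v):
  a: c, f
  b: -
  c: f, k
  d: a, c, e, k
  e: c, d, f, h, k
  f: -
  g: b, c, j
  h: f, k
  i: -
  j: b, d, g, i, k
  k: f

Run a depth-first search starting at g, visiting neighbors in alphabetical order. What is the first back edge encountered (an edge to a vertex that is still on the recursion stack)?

DFS from g (visiting neighbors in alphabetical order); mark gray on enter, black on exit:
g gray
  b gray
  b black
  c gray
    f gray
    f black
    k gray
      k→f: f black — skip
    k black
  c black
  j gray
    j→b: b black — skip
    d gray
      a gray
        a→c: c black — skip
        a→f: f black — skip
      a black
      d→c: c black — skip
      e gray
        e→c: c black — skip
        e→d: d is gray → back edge
First back edge: e → d.

e->d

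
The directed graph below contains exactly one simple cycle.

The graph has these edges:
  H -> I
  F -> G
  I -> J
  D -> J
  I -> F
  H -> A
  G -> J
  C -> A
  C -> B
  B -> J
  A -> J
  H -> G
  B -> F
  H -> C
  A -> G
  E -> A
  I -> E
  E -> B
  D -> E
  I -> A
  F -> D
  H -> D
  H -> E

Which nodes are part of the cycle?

B, D, E, F

DFS with gray/black marking from F:
F gray
  G gray
    J gray
    J black
  G black
  D gray
    E gray
      B gray
        B→J: J black — skip
        B→F: F is gray → back edge
Back edge closes the cycle F → D → E → B → F; its vertices are {B, D, E, F}.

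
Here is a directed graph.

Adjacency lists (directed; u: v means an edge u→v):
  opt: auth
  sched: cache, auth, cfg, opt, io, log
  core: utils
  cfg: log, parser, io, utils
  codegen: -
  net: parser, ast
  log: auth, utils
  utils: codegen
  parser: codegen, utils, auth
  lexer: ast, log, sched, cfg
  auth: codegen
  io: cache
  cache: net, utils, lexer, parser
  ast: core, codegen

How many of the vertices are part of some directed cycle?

5

A vertex is on a directed cycle iff it belongs to a strongly connected component of size ≥ 2 (or has a self-loop).
The vertices on cycles are {io, cfg, cache, lexer, sched} — 5 in total.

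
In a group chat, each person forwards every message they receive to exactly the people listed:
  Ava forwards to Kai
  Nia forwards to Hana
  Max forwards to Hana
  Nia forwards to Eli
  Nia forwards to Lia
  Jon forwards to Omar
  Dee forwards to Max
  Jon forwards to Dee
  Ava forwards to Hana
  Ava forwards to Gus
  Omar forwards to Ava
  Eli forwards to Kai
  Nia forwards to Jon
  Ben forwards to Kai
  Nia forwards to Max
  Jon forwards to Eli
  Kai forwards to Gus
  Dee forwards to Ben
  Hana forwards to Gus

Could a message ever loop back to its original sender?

No

DFS with white/gray/black marking, starting from Eli:
Eli gray
  Kai gray
    Gus gray
    Gus black
  Kai black
Eli black
Omar gray
  Ava gray
    Ava→Kai: Kai black — skip
    Hana gray
      Hana→Gus: Gus black — skip
    Hana black
    Ava→Gus: Gus black — skip
  Ava black
Omar black
Dee gray
  Max gray
    Max→Hana: Hana black — skip
  Max black
  Ben gray
    Ben→Kai: Kai black — skip
  Ben black
Dee black
Lia gray
Lia black
Jon gray
  Jon→Eli: Eli black — skip
  Jon→Omar: Omar black — skip
  Jon→Dee: Dee black — skip
Jon black
Nia gray
  Nia→Hana: Hana black — skip
  Nia→Lia: Lia black — skip
  Nia→Jon: Jon black — skip
  Nia→Eli: Eli black — skip
  Nia→Max: Max black — skip
Nia black
Every edge goes to a white or black vertex — no back edge, so the graph is acyclic.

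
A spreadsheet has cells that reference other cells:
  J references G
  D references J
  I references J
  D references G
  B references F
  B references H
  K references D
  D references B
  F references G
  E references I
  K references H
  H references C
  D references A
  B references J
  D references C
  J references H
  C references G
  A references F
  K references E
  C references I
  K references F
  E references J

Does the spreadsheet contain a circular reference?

Yes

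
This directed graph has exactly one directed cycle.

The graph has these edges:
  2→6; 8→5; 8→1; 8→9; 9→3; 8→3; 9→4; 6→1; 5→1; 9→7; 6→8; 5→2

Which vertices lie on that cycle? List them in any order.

DFS with gray/black marking from 8:
8 gray
  3 gray
  3 black
  1 gray
  1 black
  9 gray
    4 gray
    4 black
    9→3: 3 black — skip
    7 gray
    7 black
  9 black
  5 gray
    5→1: 1 black — skip
    2 gray
      6 gray
        6→1: 1 black — skip
        6→8: 8 is gray → back edge
Back edge closes the cycle 8 → 5 → 2 → 6 → 8; its vertices are {2, 5, 6, 8}.

2, 5, 6, 8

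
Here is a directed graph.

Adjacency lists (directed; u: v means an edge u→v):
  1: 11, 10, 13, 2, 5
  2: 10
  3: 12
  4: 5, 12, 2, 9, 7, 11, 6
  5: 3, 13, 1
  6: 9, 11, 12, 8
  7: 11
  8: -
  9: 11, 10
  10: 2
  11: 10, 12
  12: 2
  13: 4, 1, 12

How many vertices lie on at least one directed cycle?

6

A vertex is on a directed cycle iff it belongs to a strongly connected component of size ≥ 2 (or has a self-loop).
The vertices on cycles are {1, 2, 4, 5, 10, 13} — 6 in total.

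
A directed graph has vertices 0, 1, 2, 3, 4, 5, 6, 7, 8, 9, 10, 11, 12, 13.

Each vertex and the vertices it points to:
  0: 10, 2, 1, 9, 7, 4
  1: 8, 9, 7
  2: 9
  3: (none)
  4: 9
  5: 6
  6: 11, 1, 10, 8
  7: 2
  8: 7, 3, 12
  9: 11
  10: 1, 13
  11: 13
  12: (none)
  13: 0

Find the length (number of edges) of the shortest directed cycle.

For each vertex v, BFS finds the shortest path from v back to v.
The shortest such closed walk is 10 → 13 → 0 → 10, length 3.

3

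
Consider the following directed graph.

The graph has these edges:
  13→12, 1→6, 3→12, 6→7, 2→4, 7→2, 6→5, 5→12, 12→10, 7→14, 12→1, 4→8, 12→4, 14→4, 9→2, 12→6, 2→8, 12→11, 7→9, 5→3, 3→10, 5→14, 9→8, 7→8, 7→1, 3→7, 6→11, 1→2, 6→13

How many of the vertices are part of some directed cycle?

7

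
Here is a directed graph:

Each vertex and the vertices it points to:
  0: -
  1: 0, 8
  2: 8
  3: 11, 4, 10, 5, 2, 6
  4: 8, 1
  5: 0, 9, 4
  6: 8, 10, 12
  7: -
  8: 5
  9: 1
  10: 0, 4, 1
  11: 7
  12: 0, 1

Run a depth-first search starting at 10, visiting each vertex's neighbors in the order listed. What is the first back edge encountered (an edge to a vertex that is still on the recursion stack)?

1→8

DFS from 10 (visiting each vertex's neighbors in the order listed); mark gray on enter, black on exit:
10 gray
  0 gray
  0 black
  4 gray
    8 gray
      5 gray
        5→0: 0 black — skip
        9 gray
          1 gray
            1→0: 0 black — skip
            1→8: 8 is gray → back edge
First back edge: 1 → 8.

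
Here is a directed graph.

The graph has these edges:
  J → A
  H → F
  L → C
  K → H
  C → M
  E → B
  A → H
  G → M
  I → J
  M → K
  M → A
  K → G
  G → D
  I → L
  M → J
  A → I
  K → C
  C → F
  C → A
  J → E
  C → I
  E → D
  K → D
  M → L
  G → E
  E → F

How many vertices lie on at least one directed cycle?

A vertex is on a directed cycle iff it belongs to a strongly connected component of size ≥ 2 (or has a self-loop).
The vertices on cycles are {A, C, G, I, J, K, L, M} — 8 in total.

8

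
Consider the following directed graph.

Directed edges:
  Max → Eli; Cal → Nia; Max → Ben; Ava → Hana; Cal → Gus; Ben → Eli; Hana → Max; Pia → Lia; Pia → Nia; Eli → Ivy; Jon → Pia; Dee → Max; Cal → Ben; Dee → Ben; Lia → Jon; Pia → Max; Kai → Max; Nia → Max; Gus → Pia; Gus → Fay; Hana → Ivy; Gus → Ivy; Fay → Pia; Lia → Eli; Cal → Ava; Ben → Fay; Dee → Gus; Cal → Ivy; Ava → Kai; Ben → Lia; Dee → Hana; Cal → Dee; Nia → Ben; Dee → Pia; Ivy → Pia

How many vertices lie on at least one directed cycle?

A vertex is on a directed cycle iff it belongs to a strongly connected component of size ≥ 2 (or has a self-loop).
The vertices on cycles are {Ben, Eli, Fay, Ivy, Jon, Lia, Max, Nia, Pia} — 9 in total.

9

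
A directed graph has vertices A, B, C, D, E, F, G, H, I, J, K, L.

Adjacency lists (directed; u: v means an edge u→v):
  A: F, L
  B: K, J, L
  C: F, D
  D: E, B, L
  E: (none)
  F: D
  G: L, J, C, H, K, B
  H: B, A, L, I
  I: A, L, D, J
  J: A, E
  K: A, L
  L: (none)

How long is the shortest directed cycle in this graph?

5

For each vertex v, BFS finds the shortest path from v back to v.
The shortest such closed walk is K → A → F → D → B → K, length 5.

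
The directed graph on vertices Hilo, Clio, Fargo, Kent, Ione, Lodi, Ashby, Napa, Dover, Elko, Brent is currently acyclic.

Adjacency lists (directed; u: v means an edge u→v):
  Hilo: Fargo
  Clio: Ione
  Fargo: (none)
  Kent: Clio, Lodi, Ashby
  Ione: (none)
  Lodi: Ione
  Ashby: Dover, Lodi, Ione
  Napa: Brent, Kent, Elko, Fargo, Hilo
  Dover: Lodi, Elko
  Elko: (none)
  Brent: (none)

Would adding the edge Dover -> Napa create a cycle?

Yes

Adding Dover→Napa creates a cycle iff Napa can already reach Dover.
Path from Napa: Napa → Kent → Ashby → Dover.
So Napa → … → Dover → Napa is a cycle.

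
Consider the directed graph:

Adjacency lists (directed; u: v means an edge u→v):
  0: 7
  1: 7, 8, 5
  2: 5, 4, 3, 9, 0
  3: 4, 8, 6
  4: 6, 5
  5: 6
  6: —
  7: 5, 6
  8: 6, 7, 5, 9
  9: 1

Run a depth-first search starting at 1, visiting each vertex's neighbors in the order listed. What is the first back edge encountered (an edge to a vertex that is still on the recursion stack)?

DFS from 1 (visiting each vertex's neighbors in the order listed); mark gray on enter, black on exit:
1 gray
  7 gray
    5 gray
      6 gray
      6 black
    5 black
    7→6: 6 black — skip
  7 black
  8 gray
    8→6: 6 black — skip
    8→7: 7 black — skip
    8→5: 5 black — skip
    9 gray
      9→1: 1 is gray → back edge
First back edge: 9 → 1.

9→1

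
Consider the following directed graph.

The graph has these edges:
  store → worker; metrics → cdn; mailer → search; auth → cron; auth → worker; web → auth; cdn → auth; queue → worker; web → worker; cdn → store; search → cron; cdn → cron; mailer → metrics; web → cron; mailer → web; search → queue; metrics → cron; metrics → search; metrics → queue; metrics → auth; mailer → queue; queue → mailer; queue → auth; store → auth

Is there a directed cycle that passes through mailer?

mailer is on a cycle iff mailer can reach itself via ≥1 edge.
mailer → queue → mailer — yes.

Yes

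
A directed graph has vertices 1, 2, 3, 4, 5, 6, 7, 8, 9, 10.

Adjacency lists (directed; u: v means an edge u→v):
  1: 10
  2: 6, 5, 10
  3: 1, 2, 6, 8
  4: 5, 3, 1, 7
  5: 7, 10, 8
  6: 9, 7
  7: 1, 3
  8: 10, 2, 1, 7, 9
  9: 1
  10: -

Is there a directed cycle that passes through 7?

Yes

7 is on a cycle iff 7 can reach itself via ≥1 edge.
7 → 3 → 6 → 7 — yes.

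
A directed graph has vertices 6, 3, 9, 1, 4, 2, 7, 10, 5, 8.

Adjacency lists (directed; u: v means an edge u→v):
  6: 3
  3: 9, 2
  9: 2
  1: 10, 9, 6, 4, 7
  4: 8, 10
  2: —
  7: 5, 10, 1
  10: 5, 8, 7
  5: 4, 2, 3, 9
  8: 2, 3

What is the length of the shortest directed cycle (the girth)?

2

For each vertex v, BFS finds the shortest path from v back to v.
The shortest such closed walk is 7 → 1 → 7, length 2.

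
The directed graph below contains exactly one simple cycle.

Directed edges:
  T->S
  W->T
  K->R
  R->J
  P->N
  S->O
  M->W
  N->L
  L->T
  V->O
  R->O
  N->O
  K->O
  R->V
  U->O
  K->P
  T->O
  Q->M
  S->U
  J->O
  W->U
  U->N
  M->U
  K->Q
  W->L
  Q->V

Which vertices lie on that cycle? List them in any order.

DFS with gray/black marking from U:
U gray
  O gray
  O black
  N gray
    N→O: O black — skip
    L gray
      T gray
        S gray
          S→O: O black — skip
          S→U: U is gray → back edge
Back edge closes the cycle U → N → L → T → S → U; its vertices are {L, N, S, T, U}.

L, N, S, T, U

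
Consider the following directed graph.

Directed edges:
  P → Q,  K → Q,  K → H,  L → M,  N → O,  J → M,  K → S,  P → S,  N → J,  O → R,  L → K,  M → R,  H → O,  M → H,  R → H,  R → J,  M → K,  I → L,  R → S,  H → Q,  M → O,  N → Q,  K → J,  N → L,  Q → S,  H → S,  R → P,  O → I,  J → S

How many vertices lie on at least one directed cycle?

8

A vertex is on a directed cycle iff it belongs to a strongly connected component of size ≥ 2 (or has a self-loop).
The vertices on cycles are {H, I, J, K, L, M, O, R} — 8 in total.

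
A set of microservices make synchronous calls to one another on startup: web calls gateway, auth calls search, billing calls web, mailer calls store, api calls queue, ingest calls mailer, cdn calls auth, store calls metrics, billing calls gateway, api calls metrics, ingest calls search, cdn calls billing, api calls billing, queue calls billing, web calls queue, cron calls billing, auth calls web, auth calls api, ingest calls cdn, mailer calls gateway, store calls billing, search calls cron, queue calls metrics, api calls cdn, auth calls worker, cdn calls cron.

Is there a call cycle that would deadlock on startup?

DFS with white/gray/black marking, starting from billing:
billing gray
  web gray
    queue gray
      metrics gray
      metrics black
      queue→billing: billing is gray → back edge
Back edge found, so a cycle exists: billing → web → queue → billing.

Yes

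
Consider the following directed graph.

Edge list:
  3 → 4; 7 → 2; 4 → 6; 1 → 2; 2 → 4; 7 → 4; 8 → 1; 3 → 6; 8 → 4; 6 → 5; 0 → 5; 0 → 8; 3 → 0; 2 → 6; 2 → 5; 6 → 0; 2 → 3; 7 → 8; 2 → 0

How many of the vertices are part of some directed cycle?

A vertex is on a directed cycle iff it belongs to a strongly connected component of size ≥ 2 (or has a self-loop).
The vertices on cycles are {0, 1, 2, 3, 4, 6, 8} — 7 in total.

7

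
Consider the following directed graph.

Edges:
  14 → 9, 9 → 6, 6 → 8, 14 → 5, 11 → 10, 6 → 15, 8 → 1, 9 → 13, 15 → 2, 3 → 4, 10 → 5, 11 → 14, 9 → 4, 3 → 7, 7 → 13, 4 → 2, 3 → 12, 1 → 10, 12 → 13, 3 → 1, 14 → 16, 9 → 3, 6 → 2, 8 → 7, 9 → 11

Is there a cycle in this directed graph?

Yes

DFS with white/gray/black marking, starting from 2:
2 gray
2 black
1 gray
  10 gray
    5 gray
    5 black
  10 black
1 black
3 gray
  3→1: 1 black — skip
  12 gray
    13 gray
    13 black
  12 black
  7 gray
    7→13: 13 black — skip
  7 black
  4 gray
    4→2: 2 black — skip
  4 black
3 black
6 gray
  15 gray
    15→2: 2 black — skip
  15 black
  6→2: 2 black — skip
  8 gray
    8→7: 7 black — skip
    8→1: 1 black — skip
  8 black
6 black
9 gray
  9→3: 3 black — skip
  9→4: 4 black — skip
  11 gray
    11→10: 10 black — skip
    14 gray
      14→5: 5 black — skip
      14→9: 9 is gray → back edge
Back edge found, so a cycle exists: 9 → 11 → 14 → 9.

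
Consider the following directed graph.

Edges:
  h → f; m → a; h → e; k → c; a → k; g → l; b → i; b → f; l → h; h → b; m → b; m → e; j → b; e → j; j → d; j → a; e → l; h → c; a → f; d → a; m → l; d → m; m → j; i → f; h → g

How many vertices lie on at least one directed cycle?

A vertex is on a directed cycle iff it belongs to a strongly connected component of size ≥ 2 (or has a self-loop).
The vertices on cycles are {d, e, g, h, j, l, m} — 7 in total.

7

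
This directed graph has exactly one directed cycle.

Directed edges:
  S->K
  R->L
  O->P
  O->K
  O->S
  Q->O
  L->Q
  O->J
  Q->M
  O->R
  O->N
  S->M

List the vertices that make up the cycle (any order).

L, O, Q, R

DFS with gray/black marking from L:
L gray
  Q gray
    M gray
    M black
    O gray
      R gray
        R→L: L is gray → back edge
Back edge closes the cycle L → Q → O → R → L; its vertices are {L, O, Q, R}.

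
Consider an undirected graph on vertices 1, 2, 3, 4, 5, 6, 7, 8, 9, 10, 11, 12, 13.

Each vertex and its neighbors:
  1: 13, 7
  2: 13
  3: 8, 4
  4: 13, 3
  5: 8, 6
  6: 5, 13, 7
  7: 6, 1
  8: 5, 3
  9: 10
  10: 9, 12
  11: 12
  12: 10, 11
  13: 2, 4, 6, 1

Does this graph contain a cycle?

Yes

DFS, tracking each vertex's parent; an edge to a visited non-parent vertex closes a cycle.
Start from 12:
visit 12 (parent –)
  visit 10 (parent 12)
    visit 9 (parent 10)
      9–10: parent, skip
    10–12: parent, skip
  visit 11 (parent 12)
    11–12: parent, skip
visit 1 (parent –)
  visit 13 (parent 1)
    visit 2 (parent 13)
      2–13: parent, skip
    visit 4 (parent 13)
      4–13: parent, skip
      visit 3 (parent 4)
        visit 8 (parent 3)
          visit 5 (parent 8)
            5–8: parent, skip
            visit 6 (parent 5)
              6–5: parent, skip
              6–13: 13 visited and ≠ parent → cycle
Cycle: 13 – 4 – 3 – 8 – 5 – 6 – 13.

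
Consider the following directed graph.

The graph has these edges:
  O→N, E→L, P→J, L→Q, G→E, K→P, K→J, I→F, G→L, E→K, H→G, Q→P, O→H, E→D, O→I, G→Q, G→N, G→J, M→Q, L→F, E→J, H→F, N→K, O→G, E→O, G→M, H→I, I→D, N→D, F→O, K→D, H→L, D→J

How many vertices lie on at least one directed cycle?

A vertex is on a directed cycle iff it belongs to a strongly connected component of size ≥ 2 (or has a self-loop).
The vertices on cycles are {E, F, G, H, I, L, O} — 7 in total.

7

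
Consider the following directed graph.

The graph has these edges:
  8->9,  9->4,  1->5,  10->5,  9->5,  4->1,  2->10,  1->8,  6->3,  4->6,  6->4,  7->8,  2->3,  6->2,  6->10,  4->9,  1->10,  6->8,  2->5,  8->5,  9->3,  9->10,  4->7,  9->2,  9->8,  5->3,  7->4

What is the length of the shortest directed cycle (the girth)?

2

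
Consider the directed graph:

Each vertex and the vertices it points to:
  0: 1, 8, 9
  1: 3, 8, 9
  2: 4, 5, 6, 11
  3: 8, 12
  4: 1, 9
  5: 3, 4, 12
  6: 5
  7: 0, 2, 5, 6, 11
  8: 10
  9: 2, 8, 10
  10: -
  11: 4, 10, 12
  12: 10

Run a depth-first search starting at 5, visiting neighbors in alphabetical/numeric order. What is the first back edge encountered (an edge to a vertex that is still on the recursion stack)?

2->4

DFS from 5 (visiting neighbors in alphabetical/numeric order); mark gray on enter, black on exit:
5 gray
  3 gray
    8 gray
      10 gray
      10 black
    8 black
    12 gray
      12→10: 10 black — skip
    12 black
  3 black
  4 gray
    1 gray
      1→3: 3 black — skip
      1→8: 8 black — skip
      9 gray
        2 gray
          2→4: 4 is gray → back edge
First back edge: 2 → 4.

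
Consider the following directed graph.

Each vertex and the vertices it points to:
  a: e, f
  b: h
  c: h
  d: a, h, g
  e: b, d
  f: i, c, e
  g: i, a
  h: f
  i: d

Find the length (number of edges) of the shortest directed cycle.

For each vertex v, BFS finds the shortest path from v back to v.
The shortest such closed walk is g → i → d → g, length 3.

3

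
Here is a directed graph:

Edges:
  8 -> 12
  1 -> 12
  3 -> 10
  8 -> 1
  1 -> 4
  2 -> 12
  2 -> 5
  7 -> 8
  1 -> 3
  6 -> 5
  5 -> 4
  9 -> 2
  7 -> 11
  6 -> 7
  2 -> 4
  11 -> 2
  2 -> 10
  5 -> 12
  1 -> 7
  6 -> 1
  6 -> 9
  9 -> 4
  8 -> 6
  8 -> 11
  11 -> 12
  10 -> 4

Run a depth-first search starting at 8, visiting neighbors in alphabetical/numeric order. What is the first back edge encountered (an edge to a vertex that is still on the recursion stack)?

7->8

DFS from 8 (visiting neighbors in alphabetical/numeric order); mark gray on enter, black on exit:
8 gray
  1 gray
    3 gray
      10 gray
        4 gray
        4 black
      10 black
    3 black
    1→4: 4 black — skip
    7 gray
      7→8: 8 is gray → back edge
First back edge: 7 → 8.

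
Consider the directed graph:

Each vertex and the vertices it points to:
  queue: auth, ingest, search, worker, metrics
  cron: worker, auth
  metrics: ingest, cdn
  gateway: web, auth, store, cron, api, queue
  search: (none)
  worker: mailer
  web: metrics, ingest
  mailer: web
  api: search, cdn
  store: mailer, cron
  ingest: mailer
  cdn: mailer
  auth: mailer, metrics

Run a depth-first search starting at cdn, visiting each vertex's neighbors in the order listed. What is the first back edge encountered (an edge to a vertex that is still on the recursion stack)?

ingest→mailer

DFS from cdn (visiting each vertex's neighbors in the order listed); mark gray on enter, black on exit:
cdn gray
  mailer gray
    web gray
      metrics gray
        ingest gray
          ingest→mailer: mailer is gray → back edge
First back edge: ingest → mailer.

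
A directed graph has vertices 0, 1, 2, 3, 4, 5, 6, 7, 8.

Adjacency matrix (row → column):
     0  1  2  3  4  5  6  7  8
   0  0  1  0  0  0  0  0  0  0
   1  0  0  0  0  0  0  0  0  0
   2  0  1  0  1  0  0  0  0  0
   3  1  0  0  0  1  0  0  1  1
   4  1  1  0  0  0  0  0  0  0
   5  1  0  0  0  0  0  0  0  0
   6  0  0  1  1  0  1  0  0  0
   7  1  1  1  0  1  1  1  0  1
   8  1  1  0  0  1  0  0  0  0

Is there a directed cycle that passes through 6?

Yes

6 is on a cycle iff 6 can reach itself via ≥1 edge.
6 → 3 → 7 → 6 — yes.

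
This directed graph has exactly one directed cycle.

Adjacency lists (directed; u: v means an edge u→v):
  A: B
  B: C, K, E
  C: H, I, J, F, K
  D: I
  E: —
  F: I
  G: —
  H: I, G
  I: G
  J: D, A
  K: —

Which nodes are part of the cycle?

DFS with gray/black marking from B:
B gray
  C gray
    H gray
      I gray
        G gray
        G black
      I black
      H→G: G black — skip
    H black
    C→I: I black — skip
    J gray
      D gray
        D→I: I black — skip
      D black
      A gray
        A→B: B is gray → back edge
Back edge closes the cycle B → C → J → A → B; its vertices are {A, B, C, J}.

A, B, C, J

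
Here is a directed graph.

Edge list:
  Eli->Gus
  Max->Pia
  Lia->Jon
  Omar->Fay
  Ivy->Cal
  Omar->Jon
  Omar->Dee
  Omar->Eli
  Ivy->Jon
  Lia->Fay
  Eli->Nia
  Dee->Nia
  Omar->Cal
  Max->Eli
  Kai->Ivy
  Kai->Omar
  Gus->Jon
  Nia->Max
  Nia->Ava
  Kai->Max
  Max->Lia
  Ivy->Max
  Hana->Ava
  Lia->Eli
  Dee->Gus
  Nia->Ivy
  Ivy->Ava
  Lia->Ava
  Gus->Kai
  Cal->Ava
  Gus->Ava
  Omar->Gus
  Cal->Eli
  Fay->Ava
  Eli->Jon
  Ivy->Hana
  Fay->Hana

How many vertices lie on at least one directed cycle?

10

A vertex is on a directed cycle iff it belongs to a strongly connected component of size ≥ 2 (or has a self-loop).
The vertices on cycles are {Cal, Dee, Eli, Gus, Ivy, Kai, Lia, Max, Nia, Omar} — 10 in total.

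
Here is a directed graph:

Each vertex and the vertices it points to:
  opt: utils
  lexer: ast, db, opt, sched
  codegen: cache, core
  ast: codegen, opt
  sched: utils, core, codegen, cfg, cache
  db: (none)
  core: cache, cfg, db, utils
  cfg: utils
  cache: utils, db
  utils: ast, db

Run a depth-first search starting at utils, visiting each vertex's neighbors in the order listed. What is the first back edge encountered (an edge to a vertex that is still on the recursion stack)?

cache→utils

DFS from utils (visiting each vertex's neighbors in the order listed); mark gray on enter, black on exit:
utils gray
  ast gray
    codegen gray
      cache gray
        cache→utils: utils is gray → back edge
First back edge: cache → utils.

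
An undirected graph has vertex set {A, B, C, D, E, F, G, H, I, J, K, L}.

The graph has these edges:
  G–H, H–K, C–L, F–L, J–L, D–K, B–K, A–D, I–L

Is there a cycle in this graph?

No

DFS, tracking each vertex's parent; an edge to a visited non-parent vertex closes a cycle.
Start from A:
visit A (parent –)
  visit D (parent A)
    visit K (parent D)
      K–D: parent, skip
      visit H (parent K)
        visit G (parent H)
          G–H: parent, skip
        H–K: parent, skip
      visit B (parent K)
        B–K: parent, skip
    D–A: parent, skip
visit C (parent –)
  visit L (parent C)
    visit F (parent L)
      F–L: parent, skip
    L–C: parent, skip
    visit J (parent L)
      J–L: parent, skip
    visit I (parent L)
      I–L: parent, skip
visit E (parent –)
No non-parent visited neighbor found — the graph is a forest.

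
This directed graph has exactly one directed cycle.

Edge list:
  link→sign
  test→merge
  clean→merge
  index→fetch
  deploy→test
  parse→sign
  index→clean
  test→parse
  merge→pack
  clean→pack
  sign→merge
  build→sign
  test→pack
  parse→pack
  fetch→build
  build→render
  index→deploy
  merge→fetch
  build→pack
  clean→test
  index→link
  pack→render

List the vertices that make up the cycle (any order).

sign, build, fetch, merge

DFS with gray/black marking from fetch:
fetch gray
  build gray
    sign gray
      merge gray
        merge→fetch: fetch is gray → back edge
Back edge closes the cycle fetch → build → sign → merge → fetch; its vertices are {sign, build, fetch, merge}.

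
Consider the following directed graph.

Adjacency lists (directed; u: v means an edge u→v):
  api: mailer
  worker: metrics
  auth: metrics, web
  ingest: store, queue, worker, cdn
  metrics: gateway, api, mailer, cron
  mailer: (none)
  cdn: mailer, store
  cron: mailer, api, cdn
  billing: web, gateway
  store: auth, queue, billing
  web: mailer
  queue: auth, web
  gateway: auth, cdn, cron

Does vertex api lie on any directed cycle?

No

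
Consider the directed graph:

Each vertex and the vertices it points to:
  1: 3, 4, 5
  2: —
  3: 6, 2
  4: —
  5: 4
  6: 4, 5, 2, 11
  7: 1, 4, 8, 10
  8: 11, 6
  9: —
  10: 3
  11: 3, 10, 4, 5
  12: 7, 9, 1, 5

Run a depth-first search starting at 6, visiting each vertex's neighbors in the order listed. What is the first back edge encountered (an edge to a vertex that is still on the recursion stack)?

3→6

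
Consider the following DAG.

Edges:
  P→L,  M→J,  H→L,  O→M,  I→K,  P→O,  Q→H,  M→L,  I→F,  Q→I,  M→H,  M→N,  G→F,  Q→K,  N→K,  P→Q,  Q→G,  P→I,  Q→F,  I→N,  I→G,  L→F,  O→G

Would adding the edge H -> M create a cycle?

Yes

Adding H→M creates a cycle iff M can already reach H.
Path from M: M → H.
So M → … → H → M is a cycle.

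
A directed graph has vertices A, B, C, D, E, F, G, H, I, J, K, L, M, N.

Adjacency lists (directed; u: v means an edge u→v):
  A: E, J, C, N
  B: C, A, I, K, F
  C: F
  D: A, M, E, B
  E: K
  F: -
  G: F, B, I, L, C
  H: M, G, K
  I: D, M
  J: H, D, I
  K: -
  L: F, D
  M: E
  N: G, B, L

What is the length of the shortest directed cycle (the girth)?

3

For each vertex v, BFS finds the shortest path from v back to v.
The shortest such closed walk is A → J → D → A, length 3.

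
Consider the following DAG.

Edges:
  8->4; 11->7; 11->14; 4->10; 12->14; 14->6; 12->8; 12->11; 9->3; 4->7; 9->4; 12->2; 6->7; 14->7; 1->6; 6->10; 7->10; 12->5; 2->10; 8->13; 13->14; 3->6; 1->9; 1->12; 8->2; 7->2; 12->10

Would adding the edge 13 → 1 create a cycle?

Yes

Adding 13→1 creates a cycle iff 1 can already reach 13.
Path from 1: 1 → 12 → 8 → 13.
So 1 → … → 13 → 1 is a cycle.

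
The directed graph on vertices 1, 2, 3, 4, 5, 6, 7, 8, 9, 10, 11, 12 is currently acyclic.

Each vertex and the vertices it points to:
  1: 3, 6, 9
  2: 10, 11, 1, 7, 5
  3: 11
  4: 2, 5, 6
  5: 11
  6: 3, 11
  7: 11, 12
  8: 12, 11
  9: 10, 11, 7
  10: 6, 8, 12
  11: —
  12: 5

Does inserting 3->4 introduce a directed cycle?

Adding 3→4 creates a cycle iff 4 can already reach 3.
Path from 4: 4 → 6 → 3.
So 4 → … → 3 → 4 is a cycle.

Yes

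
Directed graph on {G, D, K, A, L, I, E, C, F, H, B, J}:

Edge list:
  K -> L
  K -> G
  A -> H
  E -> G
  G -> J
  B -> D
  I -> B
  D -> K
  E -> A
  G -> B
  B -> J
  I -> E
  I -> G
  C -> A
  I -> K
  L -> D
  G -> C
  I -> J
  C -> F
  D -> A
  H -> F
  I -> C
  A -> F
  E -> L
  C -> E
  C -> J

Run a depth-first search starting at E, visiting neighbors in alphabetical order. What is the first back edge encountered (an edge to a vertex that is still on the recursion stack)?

DFS from E (visiting neighbors in alphabetical order); mark gray on enter, black on exit:
E gray
  A gray
    F gray
    F black
    H gray
      H→F: F black — skip
    H black
  A black
  G gray
    B gray
      D gray
        D→A: A black — skip
        K gray
          K→G: G is gray → back edge
First back edge: K → G.

K->G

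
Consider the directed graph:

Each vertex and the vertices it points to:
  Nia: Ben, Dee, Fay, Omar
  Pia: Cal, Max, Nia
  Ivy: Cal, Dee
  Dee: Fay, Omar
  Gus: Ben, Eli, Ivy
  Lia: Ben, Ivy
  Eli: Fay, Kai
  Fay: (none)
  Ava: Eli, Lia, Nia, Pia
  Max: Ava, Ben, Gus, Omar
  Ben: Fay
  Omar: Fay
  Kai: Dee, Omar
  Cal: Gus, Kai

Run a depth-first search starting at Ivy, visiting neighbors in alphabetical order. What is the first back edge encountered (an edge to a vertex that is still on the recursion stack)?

Gus->Ivy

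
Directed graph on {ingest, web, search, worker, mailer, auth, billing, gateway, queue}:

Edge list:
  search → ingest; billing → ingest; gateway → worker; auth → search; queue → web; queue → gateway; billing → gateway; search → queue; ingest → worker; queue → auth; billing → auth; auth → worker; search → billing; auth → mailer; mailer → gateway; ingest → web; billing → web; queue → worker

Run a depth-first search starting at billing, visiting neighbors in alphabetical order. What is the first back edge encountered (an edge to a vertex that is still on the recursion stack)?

search→billing

DFS from billing (visiting neighbors in alphabetical order); mark gray on enter, black on exit:
billing gray
  auth gray
    mailer gray
      gateway gray
        worker gray
        worker black
      gateway black
    mailer black
    search gray
      search→billing: billing is gray → back edge
First back edge: search → billing.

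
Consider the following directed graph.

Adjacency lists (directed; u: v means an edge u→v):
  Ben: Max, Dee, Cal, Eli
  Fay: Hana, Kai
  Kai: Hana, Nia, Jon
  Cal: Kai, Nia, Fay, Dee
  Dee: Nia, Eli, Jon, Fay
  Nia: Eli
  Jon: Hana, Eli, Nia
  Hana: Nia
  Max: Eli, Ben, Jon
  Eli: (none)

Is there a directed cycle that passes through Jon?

No

Jon lies on a cycle iff there is a path from Jon back to itself.
Exploring from Jon, it never reaches itself; equivalently, its strongly connected component is a singleton.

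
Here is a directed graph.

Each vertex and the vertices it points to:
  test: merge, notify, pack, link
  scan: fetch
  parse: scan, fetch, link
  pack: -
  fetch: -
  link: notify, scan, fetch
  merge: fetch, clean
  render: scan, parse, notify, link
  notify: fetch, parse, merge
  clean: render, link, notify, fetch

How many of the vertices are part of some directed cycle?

6

A vertex is on a directed cycle iff it belongs to a strongly connected component of size ≥ 2 (or has a self-loop).
The vertices on cycles are {link, clean, merge, parse, notify, render} — 6 in total.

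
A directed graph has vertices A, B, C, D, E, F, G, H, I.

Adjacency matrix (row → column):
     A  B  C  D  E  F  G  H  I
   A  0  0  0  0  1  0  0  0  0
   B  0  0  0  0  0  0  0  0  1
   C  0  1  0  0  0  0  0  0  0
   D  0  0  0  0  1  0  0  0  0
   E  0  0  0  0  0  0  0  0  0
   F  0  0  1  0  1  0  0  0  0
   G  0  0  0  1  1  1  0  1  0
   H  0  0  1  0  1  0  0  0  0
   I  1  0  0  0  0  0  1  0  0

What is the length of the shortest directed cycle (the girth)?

For each vertex v, BFS finds the shortest path from v back to v.
The shortest such closed walk is I → G → H → C → B → I, length 5.

5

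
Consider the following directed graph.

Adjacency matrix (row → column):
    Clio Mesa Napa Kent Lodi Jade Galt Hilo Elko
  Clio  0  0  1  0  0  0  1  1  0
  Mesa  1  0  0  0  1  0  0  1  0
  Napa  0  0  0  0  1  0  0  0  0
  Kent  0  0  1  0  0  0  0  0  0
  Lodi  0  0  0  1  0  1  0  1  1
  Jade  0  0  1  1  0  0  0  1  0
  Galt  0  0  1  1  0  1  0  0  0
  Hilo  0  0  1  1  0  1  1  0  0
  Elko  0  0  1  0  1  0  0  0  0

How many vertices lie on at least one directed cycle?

7

A vertex is on a directed cycle iff it belongs to a strongly connected component of size ≥ 2 (or has a self-loop).
The vertices on cycles are {Elko, Galt, Hilo, Jade, Kent, Lodi, Napa} — 7 in total.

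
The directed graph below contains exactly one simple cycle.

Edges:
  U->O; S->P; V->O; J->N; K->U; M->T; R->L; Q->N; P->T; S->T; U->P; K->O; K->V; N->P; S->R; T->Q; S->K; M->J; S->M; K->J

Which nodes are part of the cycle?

DFS with gray/black marking from T:
T gray
  Q gray
    N gray
      P gray
        P→T: T is gray → back edge
Back edge closes the cycle T → Q → N → P → T; its vertices are {N, P, Q, T}.

N, P, Q, T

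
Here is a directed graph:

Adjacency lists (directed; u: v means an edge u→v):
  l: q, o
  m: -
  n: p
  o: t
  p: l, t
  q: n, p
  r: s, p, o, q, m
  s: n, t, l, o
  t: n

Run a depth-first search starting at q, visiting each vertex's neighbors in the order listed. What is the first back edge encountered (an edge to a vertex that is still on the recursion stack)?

DFS from q (visiting each vertex's neighbors in the order listed); mark gray on enter, black on exit:
q gray
  n gray
    p gray
      l gray
        l→q: q is gray → back edge
First back edge: l → q.

l→q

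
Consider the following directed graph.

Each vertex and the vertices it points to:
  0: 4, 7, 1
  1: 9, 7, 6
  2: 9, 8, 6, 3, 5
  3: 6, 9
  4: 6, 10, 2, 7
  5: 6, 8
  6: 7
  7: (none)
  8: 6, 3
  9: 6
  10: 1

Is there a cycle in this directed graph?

No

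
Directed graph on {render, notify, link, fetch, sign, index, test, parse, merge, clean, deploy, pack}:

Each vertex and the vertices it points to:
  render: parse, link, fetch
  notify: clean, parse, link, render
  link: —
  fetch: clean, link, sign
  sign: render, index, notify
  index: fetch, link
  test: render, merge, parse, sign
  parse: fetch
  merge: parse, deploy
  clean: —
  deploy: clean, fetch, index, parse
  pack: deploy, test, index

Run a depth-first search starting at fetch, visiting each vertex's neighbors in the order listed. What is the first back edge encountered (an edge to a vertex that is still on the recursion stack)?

parse→fetch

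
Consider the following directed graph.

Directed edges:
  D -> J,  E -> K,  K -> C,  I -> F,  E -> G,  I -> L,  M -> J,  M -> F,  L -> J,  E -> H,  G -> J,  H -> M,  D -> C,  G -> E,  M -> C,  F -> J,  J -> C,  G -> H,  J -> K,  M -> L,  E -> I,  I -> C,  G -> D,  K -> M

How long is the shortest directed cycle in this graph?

2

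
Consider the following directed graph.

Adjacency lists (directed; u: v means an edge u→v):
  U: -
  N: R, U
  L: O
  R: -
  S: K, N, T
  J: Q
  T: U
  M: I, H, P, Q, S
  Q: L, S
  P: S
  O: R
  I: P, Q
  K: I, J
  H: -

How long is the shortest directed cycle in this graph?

For each vertex v, BFS finds the shortest path from v back to v.
The shortest such closed walk is I → P → S → K → I, length 4.

4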